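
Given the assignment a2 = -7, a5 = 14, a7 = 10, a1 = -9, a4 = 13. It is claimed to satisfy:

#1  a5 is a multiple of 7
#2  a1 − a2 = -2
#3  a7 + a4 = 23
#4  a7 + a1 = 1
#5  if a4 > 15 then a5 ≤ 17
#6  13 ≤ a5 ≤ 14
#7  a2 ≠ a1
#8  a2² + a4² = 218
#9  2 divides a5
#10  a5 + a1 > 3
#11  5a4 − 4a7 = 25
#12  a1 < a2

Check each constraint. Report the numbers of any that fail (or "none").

Yes — all constraints hold.

#1 14 / 7 = 2, so 7 divides 14  yes
#2 a1 − a2 = -9 − (-7) = -2  yes
#3 a7 + a4 = 10 + 13 = 23  yes
#4 a7 + a1 = 10 + (-9) = 1  yes
#5 a4 = 13, not > 15; antecedent false, conditional vacuously true  yes
#6 a5 = 14 lies in [13, 14]  yes
#7 a2 = -7, a1 = -9; distinct  yes
#8 a2² + a4² = (-7)² + 13² = 49 + 169 = 218  yes
#9 14 / 2 = 7, so 2 divides 14  yes
#10 a5 + a1 = 14 + (-9) = 5; 5 > 3  yes
#11 5a4 − 4a7 = 5(13) − 4(10) = 25  yes
#12 a1 = -9, a2 = -7; -9 < -7  yes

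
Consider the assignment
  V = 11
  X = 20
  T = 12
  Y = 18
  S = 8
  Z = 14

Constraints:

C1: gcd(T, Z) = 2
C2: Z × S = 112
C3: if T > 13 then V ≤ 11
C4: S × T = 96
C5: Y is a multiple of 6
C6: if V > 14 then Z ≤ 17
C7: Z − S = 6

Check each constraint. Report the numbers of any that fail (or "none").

C1: gcd(12, 14) = 2  true
C2: Z × S = 14 × 8 = 112  true
C3: T = 12, not > 13; antecedent false, conditional vacuously true  true
C4: S × T = 8 × 12 = 96  true
C5: 18 / 6 = 3, so 6 divides 18  true
C6: V = 11, not > 14; antecedent false, conditional vacuously true  true
C7: Z − S = 14 − 8 = 6  true

The assignment satisfies every constraint.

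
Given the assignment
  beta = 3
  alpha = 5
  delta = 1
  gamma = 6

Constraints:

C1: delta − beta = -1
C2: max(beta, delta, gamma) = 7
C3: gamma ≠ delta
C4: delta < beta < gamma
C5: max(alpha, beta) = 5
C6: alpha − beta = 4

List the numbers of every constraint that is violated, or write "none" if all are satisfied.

The assignment fails constraints 1, 2, 6.

C1: delta − beta = 1 − 3 = -2, not -1  FAIL
C2: max(3, 1, 6) = 6, not 7  FAIL
C3: gamma = 6, delta = 1; distinct  OK
C4: values 1 < 3 < 6  OK
C5: max(5, 3) = 5  OK
C6: alpha − beta = 5 − 3 = 2, not 4  FAIL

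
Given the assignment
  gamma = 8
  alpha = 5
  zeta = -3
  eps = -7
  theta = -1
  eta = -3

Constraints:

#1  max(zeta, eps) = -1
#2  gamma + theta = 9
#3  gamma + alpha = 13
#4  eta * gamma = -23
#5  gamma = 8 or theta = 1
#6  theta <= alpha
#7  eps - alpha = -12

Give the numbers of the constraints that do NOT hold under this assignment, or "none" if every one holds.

#1 max(-3, -7) = -3, not -1  no
#2 gamma + theta = 8 + (-1) = 7, not 9  no
#3 gamma + alpha = 8 + 5 = 13  yes
#4 eta * gamma = -3 * 8 = -24, not -23  no
#5 gamma = 8 = 8 (first disjunct)  yes
#6 theta = -1, alpha = 5; -1 ≤ 5  yes
#7 eps - alpha = -7 - 5 = -12  yes

Violated: 1, 2, 4.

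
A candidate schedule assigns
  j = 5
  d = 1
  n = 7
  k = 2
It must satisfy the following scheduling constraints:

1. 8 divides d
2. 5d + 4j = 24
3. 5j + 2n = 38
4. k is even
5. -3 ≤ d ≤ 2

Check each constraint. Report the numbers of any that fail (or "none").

No — constraints 1, 2, 3 are not satisfied.

1. 1 = 8×0 + 1, so 8 does not divide 1 — does not hold.
2. 5d + 4j = 5(1) + 4(5) = 25, not 24 — does not hold.
3. 5j + 2n = 5(5) + 2(7) = 39, not 38 — does not hold.
4. k = 2 is even — holds.
5. d = 1 lies in [-3, 2] — holds.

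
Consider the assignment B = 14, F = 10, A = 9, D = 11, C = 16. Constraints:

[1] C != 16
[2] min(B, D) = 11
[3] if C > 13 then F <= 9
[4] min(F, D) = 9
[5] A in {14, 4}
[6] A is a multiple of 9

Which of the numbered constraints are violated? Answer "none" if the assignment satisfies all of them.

Constraints 1, 3, 4, and 5 are violated.

[1] C = 16, but 16 is required to differ  ✘
[2] min(14, 11) = 11  ✔
[3] C = 16 > 13, so we need F ≤ 9; but F = 10 > 9  ✘
[4] min(10, 11) = 10, not 9  ✘
[5] A = 9 is not in {14, 4}  ✘
[6] 9 / 9 = 1, so 9 divides 9  ✔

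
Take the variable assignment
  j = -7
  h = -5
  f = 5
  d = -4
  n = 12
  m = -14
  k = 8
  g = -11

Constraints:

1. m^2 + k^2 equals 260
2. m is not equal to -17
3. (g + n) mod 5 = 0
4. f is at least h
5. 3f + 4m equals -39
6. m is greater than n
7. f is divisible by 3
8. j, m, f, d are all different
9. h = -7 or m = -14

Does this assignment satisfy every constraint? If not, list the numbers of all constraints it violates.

1. m^2 + k^2 = (-14)^2 + 8^2 = 196 + 64 = 260 — satisfied.
2. m = -14, and -14 ≠ -17 — satisfied.
3. g + n = 1; 1 mod 5 = 1, not 0 — violated.
4. f = 5, h = -5; 5 ≥ -5 — satisfied.
5. 3f + 4m = 3(5) + 4(-14) = -41, not -39 — violated.
6. m = -14, n = 12; -14 ≤ 12 (want >) — violated.
7. 5 = 3*1 + 2, so 3 does not divide 5 — violated.
8. values -7, -14, 5, -4 are pairwise distinct — satisfied.
9. h = -5 ≠ -7, but m = -14 = -14 (second disjunct) — satisfied.

The assignment fails constraints 3, 5, 6, 7.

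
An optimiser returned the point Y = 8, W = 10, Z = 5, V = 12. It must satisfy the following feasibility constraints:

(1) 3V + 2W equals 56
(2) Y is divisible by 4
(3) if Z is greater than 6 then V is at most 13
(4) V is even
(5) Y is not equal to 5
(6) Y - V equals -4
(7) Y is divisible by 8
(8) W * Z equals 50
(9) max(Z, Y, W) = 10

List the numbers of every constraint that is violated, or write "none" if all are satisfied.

None — every constraint holds.

(1) 3V + 2W = 3(12) + 2(10) = 56  OK
(2) 8 / 4 = 2, so 4 divides 8  OK
(3) Z = 5, not > 6; antecedent false, conditional vacuously true  OK
(4) V = 12 is even  OK
(5) Y = 8, and 8 ≠ 5  OK
(6) Y - V = 8 - 12 = -4  OK
(7) 8 / 8 = 1, so 8 divides 8  OK
(8) W * Z = 10 * 5 = 50  OK
(9) max(5, 8, 10) = 10  OK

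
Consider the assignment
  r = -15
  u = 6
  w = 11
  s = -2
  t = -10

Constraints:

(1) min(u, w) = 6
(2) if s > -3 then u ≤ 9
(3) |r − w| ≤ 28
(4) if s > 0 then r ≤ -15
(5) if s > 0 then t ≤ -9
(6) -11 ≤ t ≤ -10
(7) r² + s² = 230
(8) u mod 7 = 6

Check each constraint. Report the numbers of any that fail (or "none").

(1) min(6, 11) = 6 — satisfied.
(2) s = -2 > -3, so we need u ≤ 9; u = 6 ≤ 9 — satisfied.
(3) |-15 − 11| = 26; 26 ≤ 28 — satisfied.
(4) s = -2, not > 0; antecedent false, conditional vacuously true — satisfied.
(5) s = -2, not > 0; antecedent false, conditional vacuously true — satisfied.
(6) t = -10 lies in [-11, -10] — satisfied.
(7) r² + s² = (-15)² + (-2)² = 225 + 4 = 229, not 230 — violated.
(8) 6 mod 7 = 6 — satisfied.

Constraint 7 does not hold.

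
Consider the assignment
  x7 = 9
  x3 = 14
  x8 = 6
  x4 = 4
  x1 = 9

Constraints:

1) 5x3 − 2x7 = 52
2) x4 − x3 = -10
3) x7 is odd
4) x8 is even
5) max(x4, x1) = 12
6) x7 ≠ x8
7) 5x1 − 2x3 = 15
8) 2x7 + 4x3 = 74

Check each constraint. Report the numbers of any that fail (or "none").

1) 5x3 − 2x7 = 5(14) − 2(9) = 52  ✔
2) x4 − x3 = 4 − 14 = -10  ✔
3) x7 = 9 is odd  ✔
4) x8 = 6 is even  ✔
5) max(4, 9) = 9, not 12  ✘
6) x7 = 9, x8 = 6; distinct  ✔
7) 5x1 − 2x3 = 5(9) − 2(14) = 17, not 15  ✘
8) 2x7 + 4x3 = 2(9) + 4(14) = 74  ✔

Violated: 5 and 7.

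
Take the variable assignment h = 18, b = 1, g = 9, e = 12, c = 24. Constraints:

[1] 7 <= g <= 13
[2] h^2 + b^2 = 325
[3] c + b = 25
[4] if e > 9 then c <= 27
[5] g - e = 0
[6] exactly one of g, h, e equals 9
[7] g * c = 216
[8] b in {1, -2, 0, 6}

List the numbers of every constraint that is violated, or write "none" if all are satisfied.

Constraint 5 is violated.

[1] g = 9 lies in [7, 13]  true
[2] h^2 + b^2 = 18^2 + 1^2 = 324 + 1 = 325  true
[3] c + b = 24 + 1 = 25  true
[4] e = 12 > 9, so we need c ≤ 27; c = 24 ≤ 27  true
[5] g - e = 9 - 12 = -3, not 0  false
[6] g=9, h=18, e=12; 1 of them equals 9  true
[7] g * c = 9 * 24 = 216  true
[8] b = 1 is in {1, -2, 0, 6}  true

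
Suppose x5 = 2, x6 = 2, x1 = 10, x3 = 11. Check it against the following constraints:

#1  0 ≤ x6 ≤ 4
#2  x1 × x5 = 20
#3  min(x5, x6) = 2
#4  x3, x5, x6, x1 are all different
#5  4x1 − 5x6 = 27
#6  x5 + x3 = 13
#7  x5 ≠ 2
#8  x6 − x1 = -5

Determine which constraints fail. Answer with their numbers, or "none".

#1 x6 = 2 lies in [0, 4]  holds
#2 x1 × x5 = 10 × 2 = 20  holds
#3 min(2, 2) = 2  holds
#4 x5 = x6 = 2, not all different  fails
#5 4x1 − 5x6 = 4(10) − 5(2) = 30, not 27  fails
#6 x5 + x3 = 2 + 11 = 13  holds
#7 x5 = 2, but 2 is required to differ  fails
#8 x6 − x1 = 2 − 10 = -8, not -5  fails

No — constraints 4, 5, 7, and 8 are not satisfied.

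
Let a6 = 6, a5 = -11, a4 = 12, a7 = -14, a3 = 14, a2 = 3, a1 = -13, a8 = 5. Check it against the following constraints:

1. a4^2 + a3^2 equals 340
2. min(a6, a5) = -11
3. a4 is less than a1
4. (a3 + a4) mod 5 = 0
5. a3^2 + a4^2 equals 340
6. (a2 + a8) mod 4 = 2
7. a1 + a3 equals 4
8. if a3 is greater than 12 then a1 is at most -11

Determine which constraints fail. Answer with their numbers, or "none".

Constraints 3, 4, 6, 7 are violated.

1. a4^2 + a3^2 = 12^2 + 14^2 = 144 + 196 = 340 — satisfied.
2. min(6, -11) = -11 — satisfied.
3. a4 = 12, a1 = -13; 12 ≥ -13 (want <) — violated.
4. a3 + a4 = 26; 26 mod 5 = 1, not 0 — violated.
5. a3^2 + a4^2 = 14^2 + 12^2 = 196 + 144 = 340 — satisfied.
6. a2 + a8 = 8; 8 mod 4 = 0, not 2 — violated.
7. a1 + a3 = -13 + 14 = 1, not 4 — violated.
8. a3 = 14 > 12, so we need a1 ≤ -11; a1 = -13 ≤ -11 — satisfied.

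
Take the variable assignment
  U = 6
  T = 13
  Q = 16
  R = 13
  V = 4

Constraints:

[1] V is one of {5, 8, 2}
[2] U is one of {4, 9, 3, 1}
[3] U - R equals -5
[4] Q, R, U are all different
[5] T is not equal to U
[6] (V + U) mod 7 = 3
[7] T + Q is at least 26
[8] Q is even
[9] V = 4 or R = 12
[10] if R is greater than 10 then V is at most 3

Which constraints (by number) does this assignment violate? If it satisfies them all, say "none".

No — constraints 1, 2, 3, and 10 are not satisfied.

[1] V = 4 is not in {5, 8, 2} — violated.
[2] U = 6 is not in {4, 9, 3, 1} — violated.
[3] U - R = 6 - 13 = -7, not -5 — violated.
[4] values 16, 13, 6 are pairwise distinct — OK.
[5] T = 13, U = 6; distinct — OK.
[6] V + U = 10; 10 mod 7 = 3 — OK.
[7] T + Q = 13 + 16 = 29; 29 ≥ 26 — OK.
[8] Q = 16 is even — OK.
[9] V = 4 = 4 (first disjunct) — OK.
[10] R = 13 > 10, so we need V ≤ 3; but V = 4 > 3 — violated.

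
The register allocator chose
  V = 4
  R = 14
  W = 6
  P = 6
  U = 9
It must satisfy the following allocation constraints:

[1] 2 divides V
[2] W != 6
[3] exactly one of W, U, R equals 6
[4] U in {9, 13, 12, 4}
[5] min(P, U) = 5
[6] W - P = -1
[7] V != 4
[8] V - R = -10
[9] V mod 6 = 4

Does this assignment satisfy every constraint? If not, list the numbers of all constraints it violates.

[1] 4 / 2 = 2, so 2 divides 4 — holds.
[2] W = 6, but 6 is required to differ — fails.
[3] W=6, U=9, R=14; 1 of them equals 6 — holds.
[4] U = 9 is in {9, 13, 12, 4} — holds.
[5] min(6, 9) = 6, not 5 — fails.
[6] W - P = 6 - 6 = 0, not -1 — fails.
[7] V = 4, but 4 is required to differ — fails.
[8] V - R = 4 - 14 = -10 — holds.
[9] 4 mod 6 = 4 — holds.

Constraints 2, 5, 6, 7 are violated.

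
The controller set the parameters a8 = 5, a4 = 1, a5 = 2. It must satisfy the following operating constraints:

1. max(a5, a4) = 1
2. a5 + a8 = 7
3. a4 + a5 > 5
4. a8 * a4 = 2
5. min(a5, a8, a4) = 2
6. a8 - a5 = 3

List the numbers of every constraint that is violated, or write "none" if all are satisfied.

1. max(2, 1) = 2, not 1 — does not hold.
2. a5 + a8 = 2 + 5 = 7 — holds.
3. a4 + a5 = 1 + 2 = 3; 3 ≤ 5, bound 5 not met — does not hold.
4. a8 * a4 = 5 * 1 = 5, not 2 — does not hold.
5. min(2, 5, 1) = 1, not 2 — does not hold.
6. a8 - a5 = 5 - 2 = 3 — holds.

Violated: 1, 3, 4, and 5.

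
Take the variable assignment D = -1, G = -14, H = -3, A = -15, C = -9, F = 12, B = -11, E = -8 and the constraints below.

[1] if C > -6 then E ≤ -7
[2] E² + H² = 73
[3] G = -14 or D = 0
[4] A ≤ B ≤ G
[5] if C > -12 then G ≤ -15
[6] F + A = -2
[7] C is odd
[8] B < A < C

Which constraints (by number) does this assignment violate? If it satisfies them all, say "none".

[1] C = -9, not > -6; antecedent false, conditional vacuously true  OK
[2] E² + H² = (-8)² + (-3)² = 64 + 9 = 73  OK
[3] G = -14 = -14 (first disjunct)  OK
[4] values -15, -11, -14; B = -11 is not ≤ G = -14  FAIL
[5] C = -9 > -12, so we need G ≤ -15; but G = -14 > -15  FAIL
[6] F + A = 12 + (-15) = -3, not -2  FAIL
[7] C = -9 is odd  OK
[8] values -11, -15, -9; B = -11 is not < A = -15  FAIL

Constraints 4, 5, 6, and 8 are violated.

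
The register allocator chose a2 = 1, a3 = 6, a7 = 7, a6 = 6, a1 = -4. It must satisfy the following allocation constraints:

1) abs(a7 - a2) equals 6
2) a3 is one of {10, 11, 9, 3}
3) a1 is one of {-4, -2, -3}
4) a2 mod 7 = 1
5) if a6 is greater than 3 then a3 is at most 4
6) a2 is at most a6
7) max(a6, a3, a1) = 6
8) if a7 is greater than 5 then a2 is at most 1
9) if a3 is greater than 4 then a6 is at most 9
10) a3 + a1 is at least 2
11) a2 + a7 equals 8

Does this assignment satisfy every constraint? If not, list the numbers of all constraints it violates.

1) abs(7 - 1) = 6 — holds.
2) a3 = 6 is not in {10, 11, 9, 3} — does not hold.
3) a1 = -4 is in {-4, -2, -3} — holds.
4) 1 mod 7 = 1 — holds.
5) a6 = 6 > 3, so we need a3 ≤ 4; but a3 = 6 > 4 — does not hold.
6) a2 = 1, a6 = 6; 1 ≤ 6 — holds.
7) max(6, 6, -4) = 6 — holds.
8) a7 = 7 > 5, so we need a2 ≤ 1; a2 = 1 ≤ 1 — holds.
9) a3 = 6 > 4, so we need a6 ≤ 9; a6 = 6 ≤ 9 — holds.
10) a3 + a1 = 6 + (-4) = 2; 2 ≥ 2 — holds.
11) a2 + a7 = 1 + 7 = 8 — holds.

No — constraints 2, 5 are not satisfied.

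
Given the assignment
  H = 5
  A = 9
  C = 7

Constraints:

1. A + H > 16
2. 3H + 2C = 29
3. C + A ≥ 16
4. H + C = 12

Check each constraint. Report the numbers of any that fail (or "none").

The assignment fails constraint 1.

1. A + H = 9 + 5 = 14; 14 ≤ 16, bound 16 not met  ✘
2. 3H + 2C = 3(5) + 2(7) = 29  ✔
3. C + A = 7 + 9 = 16; 16 ≥ 16  ✔
4. H + C = 5 + 7 = 12  ✔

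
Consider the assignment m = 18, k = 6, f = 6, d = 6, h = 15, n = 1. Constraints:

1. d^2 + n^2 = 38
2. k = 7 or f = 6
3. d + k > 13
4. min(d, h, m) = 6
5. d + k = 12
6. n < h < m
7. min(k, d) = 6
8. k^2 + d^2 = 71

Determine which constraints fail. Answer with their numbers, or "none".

1. d^2 + n^2 = 6^2 + 1^2 = 36 + 1 = 37, not 38  fails
2. k = 6 ≠ 7, but f = 6 = 6 (second disjunct)  holds
3. d + k = 6 + 6 = 12; 12 ≤ 13, bound 13 not met  fails
4. min(6, 15, 18) = 6  holds
5. d + k = 6 + 6 = 12  holds
6. values 1 < 15 < 18  holds
7. min(6, 6) = 6  holds
8. k^2 + d^2 = 6^2 + 6^2 = 36 + 36 = 72, not 71  fails

Constraints 1, 3, and 8 are violated.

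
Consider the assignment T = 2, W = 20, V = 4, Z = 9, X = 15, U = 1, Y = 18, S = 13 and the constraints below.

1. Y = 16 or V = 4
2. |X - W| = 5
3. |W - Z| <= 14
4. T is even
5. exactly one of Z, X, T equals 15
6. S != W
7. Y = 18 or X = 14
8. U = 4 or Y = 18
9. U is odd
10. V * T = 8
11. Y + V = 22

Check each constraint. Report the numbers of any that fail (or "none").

None — every constraint holds.

1. Y = 18 ≠ 16, but V = 4 = 4 (second disjunct)  holds
2. |15 - 20| = 5  holds
3. |20 - 9| = 11; 11 ≤ 14  holds
4. T = 2 is even  holds
5. Z=9, X=15, T=2; 1 of them equals 15  holds
6. S = 13, W = 20; distinct  holds
7. Y = 18 = 18 (first disjunct)  holds
8. U = 1 ≠ 4, but Y = 18 = 18 (second disjunct)  holds
9. U = 1 is odd  holds
10. V * T = 4 * 2 = 8  holds
11. Y + V = 18 + 4 = 22  holds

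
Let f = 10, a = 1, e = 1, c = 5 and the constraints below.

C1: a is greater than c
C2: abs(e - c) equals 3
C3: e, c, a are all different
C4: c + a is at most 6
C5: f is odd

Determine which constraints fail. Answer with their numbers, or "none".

Violated: 1, 2, 3, and 5.

C1: a = 1, c = 5; 1 ≤ 5 (want >) — violated.
C2: abs(1 - 5) = 4, not 3 — violated.
C3: e = a = 1, not all different — violated.
C4: c + a = 5 + 1 = 6; 6 ≤ 6 — OK.
C5: f = 10 is even — violated.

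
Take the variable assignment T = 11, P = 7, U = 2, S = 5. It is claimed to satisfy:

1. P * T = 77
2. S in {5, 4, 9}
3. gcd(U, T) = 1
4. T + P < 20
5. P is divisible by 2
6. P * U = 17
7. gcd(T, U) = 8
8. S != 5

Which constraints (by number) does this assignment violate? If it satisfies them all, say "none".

1. P * T = 7 * 11 = 77  ✓
2. S = 5 is in {5, 4, 9}  ✓
3. gcd(2, 11) = 1  ✓
4. T + P = 11 + 7 = 18; 18 < 20  ✓
5. 7 = 2*3 + 1, so 2 does not divide 7  ✗
6. P * U = 7 * 2 = 14, not 17  ✗
7. gcd(11, 2) = 1, not 8  ✗
8. S = 5, but 5 is required to differ  ✗

No — constraints 5, 6, 7, 8 are not satisfied.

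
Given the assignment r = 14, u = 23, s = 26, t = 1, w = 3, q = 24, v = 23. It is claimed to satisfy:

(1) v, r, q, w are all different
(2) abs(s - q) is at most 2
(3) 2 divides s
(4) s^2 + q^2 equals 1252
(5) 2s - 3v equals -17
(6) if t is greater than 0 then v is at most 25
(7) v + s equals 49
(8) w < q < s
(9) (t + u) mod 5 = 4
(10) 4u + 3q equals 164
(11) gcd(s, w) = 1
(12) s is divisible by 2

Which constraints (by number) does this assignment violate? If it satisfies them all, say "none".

No violations.

(1) values 23, 14, 24, 3 are pairwise distinct  ✓
(2) abs(26 - 24) = 2; 2 ≤ 2  ✓
(3) 26 / 2 = 13, so 2 divides 26  ✓
(4) s^2 + q^2 = 26^2 + 24^2 = 676 + 576 = 1252  ✓
(5) 2s - 3v = 2(26) - 3(23) = -17  ✓
(6) t = 1 > 0, so we need v ≤ 25; v = 23 ≤ 25  ✓
(7) v + s = 23 + 26 = 49  ✓
(8) values 3 < 24 < 26  ✓
(9) t + u = 24; 24 mod 5 = 4  ✓
(10) 4u + 3q = 4(23) + 3(24) = 164  ✓
(11) gcd(26, 3) = 1  ✓
(12) 26 / 2 = 13, so 2 divides 26  ✓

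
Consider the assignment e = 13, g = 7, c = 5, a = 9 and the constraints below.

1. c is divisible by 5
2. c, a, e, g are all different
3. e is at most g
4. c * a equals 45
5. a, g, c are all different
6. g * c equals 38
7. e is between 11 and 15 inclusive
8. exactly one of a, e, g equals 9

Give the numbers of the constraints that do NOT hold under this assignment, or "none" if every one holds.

1. 5 / 5 = 1, so 5 divides 5  ✓
2. values 5, 9, 13, 7 are pairwise distinct  ✓
3. e = 13, g = 7; 13 > 7 (want ≤)  ✗
4. c * a = 5 * 9 = 45  ✓
5. values 9, 7, 5 are pairwise distinct  ✓
6. g * c = 7 * 5 = 35, not 38  ✗
7. e = 13 lies in [11, 15]  ✓
8. a=9, e=13, g=7; 1 of them equals 9  ✓

No — constraints 3 and 6 are not satisfied.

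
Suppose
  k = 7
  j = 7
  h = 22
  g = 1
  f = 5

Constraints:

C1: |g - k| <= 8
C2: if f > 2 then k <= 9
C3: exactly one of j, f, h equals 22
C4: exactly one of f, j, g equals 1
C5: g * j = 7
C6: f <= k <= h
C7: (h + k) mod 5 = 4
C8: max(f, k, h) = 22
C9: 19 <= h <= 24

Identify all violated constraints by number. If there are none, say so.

C1: |1 - 7| = 6; 6 ≤ 8 — holds.
C2: f = 5 > 2, so we need k ≤ 9; k = 7 ≤ 9 — holds.
C3: j=7, f=5, h=22; 1 of them equals 22 — holds.
C4: f=5, j=7, g=1; 1 of them equals 1 — holds.
C5: g * j = 1 * 7 = 7 — holds.
C6: values 5 <= 7 <= 22 — holds.
C7: h + k = 29; 29 mod 5 = 4 — holds.
C8: max(5, 7, 22) = 22 — holds.
C9: h = 22 lies in [19, 24] — holds.

Yes — all constraints hold.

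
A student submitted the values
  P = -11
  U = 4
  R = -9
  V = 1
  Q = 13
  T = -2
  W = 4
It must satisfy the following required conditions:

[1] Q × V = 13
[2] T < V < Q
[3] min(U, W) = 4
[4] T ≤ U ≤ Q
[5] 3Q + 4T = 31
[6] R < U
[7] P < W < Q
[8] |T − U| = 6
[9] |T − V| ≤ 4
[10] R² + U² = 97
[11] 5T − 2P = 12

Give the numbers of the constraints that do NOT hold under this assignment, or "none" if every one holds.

[1] Q × V = 13 × 1 = 13 — holds.
[2] values -2 < 1 < 13 — holds.
[3] min(4, 4) = 4 — holds.
[4] values -2 ≤ 4 ≤ 13 — holds.
[5] 3Q + 4T = 3(13) + 4(-2) = 31 — holds.
[6] R = -9, U = 4; -9 < 4 — holds.
[7] values -11 < 4 < 13 — holds.
[8] |-2 − 4| = 6 — holds.
[9] |-2 − 1| = 3; 3 ≤ 4 — holds.
[10] R² + U² = (-9)² + 4² = 81 + 16 = 97 — holds.
[11] 5T − 2P = 5(-2) − 2(-11) = 12 — holds.

No violations.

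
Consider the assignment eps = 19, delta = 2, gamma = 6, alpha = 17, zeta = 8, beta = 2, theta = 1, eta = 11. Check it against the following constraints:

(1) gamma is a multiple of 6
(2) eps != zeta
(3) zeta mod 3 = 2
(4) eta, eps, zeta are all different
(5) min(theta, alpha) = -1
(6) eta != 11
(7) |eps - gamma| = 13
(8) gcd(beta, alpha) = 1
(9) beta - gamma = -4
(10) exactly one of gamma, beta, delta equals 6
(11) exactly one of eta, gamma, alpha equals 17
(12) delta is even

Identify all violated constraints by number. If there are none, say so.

(1) 6 / 6 = 1, so 6 divides 6 — holds.
(2) eps = 19, zeta = 8; distinct — holds.
(3) 8 mod 3 = 2 — holds.
(4) values 11, 19, 8 are pairwise distinct — holds.
(5) min(1, 17) = 1, not -1 — does not hold.
(6) eta = 11, but 11 is required to differ — does not hold.
(7) |19 - 6| = 13 — holds.
(8) gcd(2, 17) = 1 — holds.
(9) beta - gamma = 2 - 6 = -4 — holds.
(10) gamma=6, beta=2, delta=2; 1 of them equals 6 — holds.
(11) eta=11, gamma=6, alpha=17; 1 of them equals 17 — holds.
(12) delta = 2 is even — holds.

Constraints 5 and 6 are violated.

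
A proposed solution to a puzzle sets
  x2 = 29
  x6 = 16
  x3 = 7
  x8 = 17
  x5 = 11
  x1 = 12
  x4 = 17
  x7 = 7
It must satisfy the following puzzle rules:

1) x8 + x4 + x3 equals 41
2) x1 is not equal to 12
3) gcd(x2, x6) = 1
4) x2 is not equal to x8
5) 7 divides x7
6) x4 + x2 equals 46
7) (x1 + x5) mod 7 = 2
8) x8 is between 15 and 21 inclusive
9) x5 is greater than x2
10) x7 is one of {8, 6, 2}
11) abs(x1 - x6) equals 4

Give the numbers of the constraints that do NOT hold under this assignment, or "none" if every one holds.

No — constraints 2, 9, and 10 are not satisfied.

1) x8 + x4 + x3 = 17 + 17 + 7 = 41 — holds.
2) x1 = 12, but 12 is required to differ — fails.
3) gcd(29, 16) = 1 — holds.
4) x2 = 29, x8 = 17; distinct — holds.
5) 7 / 7 = 1, so 7 divides 7 — holds.
6) x4 + x2 = 17 + 29 = 46 — holds.
7) x1 + x5 = 23; 23 mod 7 = 2 — holds.
8) x8 = 17 lies in [15, 21] — holds.
9) x5 = 11, x2 = 29; 11 ≤ 29 (want >) — fails.
10) x7 = 7 is not in {8, 6, 2} — fails.
11) abs(12 - 16) = 4 — holds.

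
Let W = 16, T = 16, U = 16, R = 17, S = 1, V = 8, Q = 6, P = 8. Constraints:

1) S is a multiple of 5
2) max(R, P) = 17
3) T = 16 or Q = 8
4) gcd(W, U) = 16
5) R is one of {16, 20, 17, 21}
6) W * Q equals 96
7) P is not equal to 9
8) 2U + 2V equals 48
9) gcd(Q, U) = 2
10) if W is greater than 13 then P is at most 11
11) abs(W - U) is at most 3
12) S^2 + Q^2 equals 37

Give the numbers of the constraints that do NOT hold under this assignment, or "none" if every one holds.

1) 1 = 5*0 + 1, so 5 does not divide 1  FAIL
2) max(17, 8) = 17  OK
3) T = 16 = 16 (first disjunct)  OK
4) gcd(16, 16) = 16  OK
5) R = 17 is in {16, 20, 17, 21}  OK
6) W * Q = 16 * 6 = 96  OK
7) P = 8, and 8 ≠ 9  OK
8) 2U + 2V = 2(16) + 2(8) = 48  OK
9) gcd(6, 16) = 2  OK
10) W = 16 > 13, so we need P ≤ 11; P = 8 ≤ 11  OK
11) abs(16 - 16) = 0; 0 ≤ 3  OK
12) S^2 + Q^2 = 1^2 + 6^2 = 1 + 36 = 37  OK

No — constraint 1 is not satisfied.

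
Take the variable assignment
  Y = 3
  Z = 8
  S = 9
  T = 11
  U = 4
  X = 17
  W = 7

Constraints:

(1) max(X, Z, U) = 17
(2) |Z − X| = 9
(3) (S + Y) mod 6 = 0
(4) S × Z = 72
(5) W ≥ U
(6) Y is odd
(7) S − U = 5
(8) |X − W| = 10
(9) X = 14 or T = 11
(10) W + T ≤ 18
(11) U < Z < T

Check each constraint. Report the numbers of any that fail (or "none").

Yes — all constraints hold.

(1) max(17, 8, 4) = 17 — OK.
(2) |8 − 17| = 9 — OK.
(3) S + Y = 12; 12 mod 6 = 0 — OK.
(4) S × Z = 9 × 8 = 72 — OK.
(5) W = 7, U = 4; 7 ≥ 4 — OK.
(6) Y = 3 is odd — OK.
(7) S − U = 9 − 4 = 5 — OK.
(8) |17 − 7| = 10 — OK.
(9) X = 17 ≠ 14, but T = 11 = 11 (second disjunct) — OK.
(10) W + T = 7 + 11 = 18; 18 ≤ 18 — OK.
(11) values 4 < 8 < 11 — OK.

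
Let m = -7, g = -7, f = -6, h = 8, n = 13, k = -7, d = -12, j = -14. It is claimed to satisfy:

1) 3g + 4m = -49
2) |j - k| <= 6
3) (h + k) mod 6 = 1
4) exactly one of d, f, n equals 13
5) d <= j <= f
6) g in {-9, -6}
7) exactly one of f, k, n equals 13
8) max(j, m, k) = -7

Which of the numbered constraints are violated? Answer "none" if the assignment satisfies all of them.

1) 3g + 4m = 3(-7) + 4(-7) = -49 — holds.
2) |-14 - (-7)| = 7; 7 > 6, exceeds bound 6 — does not hold.
3) h + k = 1; 1 mod 6 = 1 — holds.
4) d=-12, f=-6, n=13; 1 of them equals 13 — holds.
5) values -12, -14, -6; d = -12 is not <= j = -14 — does not hold.
6) g = -7 is not in {-9, -6} — does not hold.
7) f=-6, k=-7, n=13; 1 of them equals 13 — holds.
8) max(-14, -7, -7) = -7 — holds.

Violated: 2, 5, and 6.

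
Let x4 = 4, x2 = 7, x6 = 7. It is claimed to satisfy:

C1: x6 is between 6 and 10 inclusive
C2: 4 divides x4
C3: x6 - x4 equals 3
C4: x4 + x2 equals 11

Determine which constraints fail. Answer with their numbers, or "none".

C1: x6 = 7 lies in [6, 10] — OK.
C2: 4 / 4 = 1, so 4 divides 4 — OK.
C3: x6 - x4 = 7 - 4 = 3 — OK.
C4: x4 + x2 = 4 + 7 = 11 — OK.

All constraints are satisfied.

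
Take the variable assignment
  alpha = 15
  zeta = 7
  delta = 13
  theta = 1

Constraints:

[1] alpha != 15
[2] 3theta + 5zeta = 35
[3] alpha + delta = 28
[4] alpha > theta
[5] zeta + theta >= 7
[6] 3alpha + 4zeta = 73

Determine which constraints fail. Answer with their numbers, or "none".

Constraints 1, 2 do not hold.

[1] alpha = 15, but 15 is required to differ  ✘
[2] 3theta + 5zeta = 3(1) + 5(7) = 38, not 35  ✘
[3] alpha + delta = 15 + 13 = 28  ✔
[4] alpha = 15, theta = 1; 15 > 1  ✔
[5] zeta + theta = 7 + 1 = 8; 8 ≥ 7  ✔
[6] 3alpha + 4zeta = 3(15) + 4(7) = 73  ✔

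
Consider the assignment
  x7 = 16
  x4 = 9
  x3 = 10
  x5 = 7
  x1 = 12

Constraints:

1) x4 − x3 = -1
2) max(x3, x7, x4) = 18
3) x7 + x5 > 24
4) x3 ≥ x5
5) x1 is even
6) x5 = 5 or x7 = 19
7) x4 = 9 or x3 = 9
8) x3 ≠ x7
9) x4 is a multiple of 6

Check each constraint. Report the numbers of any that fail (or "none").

1) x4 − x3 = 9 − 10 = -1 — holds.
2) max(10, 16, 9) = 16, not 18 — fails.
3) x7 + x5 = 16 + 7 = 23; 23 ≤ 24, bound 24 not met — fails.
4) x3 = 10, x5 = 7; 10 ≥ 7 — holds.
5) x1 = 12 is even — holds.
6) x5 = 7 ≠ 5 and x7 = 16 ≠ 19; both disjuncts false — fails.
7) x4 = 9 = 9 (first disjunct) — holds.
8) x3 = 10, x7 = 16; distinct — holds.
9) 9 = 6×1 + 3, so 6 does not divide 9 — fails.

Violated: 2, 3, 6, 9.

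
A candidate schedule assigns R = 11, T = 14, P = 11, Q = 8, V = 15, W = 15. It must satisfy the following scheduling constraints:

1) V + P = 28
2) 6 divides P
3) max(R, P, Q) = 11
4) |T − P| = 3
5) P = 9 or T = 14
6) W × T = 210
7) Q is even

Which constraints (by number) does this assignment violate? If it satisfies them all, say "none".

Violated: 1, 2.

1) V + P = 15 + 11 = 26, not 28  no
2) 11 = 6×1 + 5, so 6 does not divide 11  no
3) max(11, 11, 8) = 11  yes
4) |14 − 11| = 3  yes
5) P = 11 ≠ 9, but T = 14 = 14 (second disjunct)  yes
6) W × T = 15 × 14 = 210  yes
7) Q = 8 is even  yes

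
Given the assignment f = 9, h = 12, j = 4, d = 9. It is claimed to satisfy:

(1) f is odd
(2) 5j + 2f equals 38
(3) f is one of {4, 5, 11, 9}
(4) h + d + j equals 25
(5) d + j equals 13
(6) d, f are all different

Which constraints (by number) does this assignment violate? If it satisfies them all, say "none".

(1) f = 9 is odd — OK.
(2) 5j + 2f = 5(4) + 2(9) = 38 — OK.
(3) f = 9 is in {4, 5, 11, 9} — OK.
(4) h + d + j = 12 + 9 + 4 = 25 — OK.
(5) d + j = 9 + 4 = 13 — OK.
(6) d = f = 9, not all different — violated.

Constraint 6 does not hold.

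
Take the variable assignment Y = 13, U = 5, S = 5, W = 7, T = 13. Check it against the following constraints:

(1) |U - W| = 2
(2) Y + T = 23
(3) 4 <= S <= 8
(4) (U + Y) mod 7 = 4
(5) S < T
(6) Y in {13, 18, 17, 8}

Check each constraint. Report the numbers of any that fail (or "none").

The assignment fails constraint 2.

(1) |5 - 7| = 2  holds
(2) Y + T = 13 + 13 = 26, not 23  fails
(3) S = 5 lies in [4, 8]  holds
(4) U + Y = 18; 18 mod 7 = 4  holds
(5) S = 5, T = 13; 5 < 13  holds
(6) Y = 13 is in {13, 18, 17, 8}  holds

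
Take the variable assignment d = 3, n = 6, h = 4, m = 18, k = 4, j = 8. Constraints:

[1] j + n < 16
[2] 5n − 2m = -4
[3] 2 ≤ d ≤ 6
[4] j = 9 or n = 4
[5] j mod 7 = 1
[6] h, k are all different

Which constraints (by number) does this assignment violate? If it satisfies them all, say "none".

[1] j + n = 8 + 6 = 14; 14 < 16 — OK.
[2] 5n − 2m = 5(6) − 2(18) = -6, not -4 — violated.
[3] d = 3 lies in [2, 6] — OK.
[4] j = 8 ≠ 9 and n = 6 ≠ 4; both disjuncts false — violated.
[5] 8 mod 7 = 1 — OK.
[6] h = k = 4, not all different — violated.

Violated: 2, 4, and 6.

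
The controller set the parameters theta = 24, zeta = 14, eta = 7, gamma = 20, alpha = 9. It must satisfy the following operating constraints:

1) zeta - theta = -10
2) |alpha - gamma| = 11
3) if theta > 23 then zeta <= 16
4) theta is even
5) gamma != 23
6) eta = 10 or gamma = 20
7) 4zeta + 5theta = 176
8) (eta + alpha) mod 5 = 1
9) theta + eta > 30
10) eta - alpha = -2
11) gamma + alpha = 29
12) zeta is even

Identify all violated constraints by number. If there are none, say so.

The assignment satisfies every constraint.

1) zeta - theta = 14 - 24 = -10 — OK.
2) |9 - 20| = 11 — OK.
3) theta = 24 > 23, so we need zeta ≤ 16; zeta = 14 ≤ 16 — OK.
4) theta = 24 is even — OK.
5) gamma = 20, and 20 ≠ 23 — OK.
6) eta = 7 ≠ 10, but gamma = 20 = 20 (second disjunct) — OK.
7) 4zeta + 5theta = 4(14) + 5(24) = 176 — OK.
8) eta + alpha = 16; 16 mod 5 = 1 — OK.
9) theta + eta = 24 + 7 = 31; 31 > 30 — OK.
10) eta - alpha = 7 - 9 = -2 — OK.
11) gamma + alpha = 20 + 9 = 29 — OK.
12) zeta = 14 is even — OK.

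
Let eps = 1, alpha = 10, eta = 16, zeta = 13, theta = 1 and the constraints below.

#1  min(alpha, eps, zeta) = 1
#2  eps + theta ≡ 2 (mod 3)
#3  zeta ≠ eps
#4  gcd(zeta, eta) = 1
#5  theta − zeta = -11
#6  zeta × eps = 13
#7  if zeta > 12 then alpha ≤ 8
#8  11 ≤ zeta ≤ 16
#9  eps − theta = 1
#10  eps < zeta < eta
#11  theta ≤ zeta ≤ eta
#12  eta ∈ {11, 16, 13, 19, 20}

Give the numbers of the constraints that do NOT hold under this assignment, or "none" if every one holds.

#1 min(10, 1, 13) = 1  yes
#2 eps + theta = 2; 2 mod 3 = 2  yes
#3 zeta = 13, eps = 1; distinct  yes
#4 gcd(13, 16) = 1  yes
#5 theta − zeta = 1 − 13 = -12, not -11  no
#6 zeta × eps = 13 × 1 = 13  yes
#7 zeta = 13 > 12, so we need alpha ≤ 8; but alpha = 10 > 8  no
#8 zeta = 13 lies in [11, 16]  yes
#9 eps − theta = 1 − 1 = 0, not 1  no
#10 values 1 < 13 < 16  yes
#11 values 1 ≤ 13 ≤ 16  yes
#12 eta = 16 is in {11, 16, 13, 19, 20}  yes

The assignment fails constraints 5, 7, and 9.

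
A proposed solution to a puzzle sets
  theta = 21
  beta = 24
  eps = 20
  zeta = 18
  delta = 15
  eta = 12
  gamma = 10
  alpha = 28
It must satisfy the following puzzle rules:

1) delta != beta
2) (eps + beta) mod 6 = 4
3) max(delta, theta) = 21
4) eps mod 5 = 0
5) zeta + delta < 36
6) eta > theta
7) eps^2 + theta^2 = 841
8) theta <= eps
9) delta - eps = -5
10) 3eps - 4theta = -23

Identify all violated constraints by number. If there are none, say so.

The assignment fails constraints 2, 6, 8, and 10.

1) delta = 15, beta = 24; distinct — OK.
2) eps + beta = 44; 44 mod 6 = 2, not 4 — violated.
3) max(15, 21) = 21 — OK.
4) 20 mod 5 = 0 — OK.
5) zeta + delta = 18 + 15 = 33; 33 < 36 — OK.
6) eta = 12, theta = 21; 12 ≤ 21 (want >) — violated.
7) eps^2 + theta^2 = 20^2 + 21^2 = 400 + 441 = 841 — OK.
8) theta = 21, eps = 20; 21 > 20 (want ≤) — violated.
9) delta - eps = 15 - 20 = -5 — OK.
10) 3eps - 4theta = 3(20) - 4(21) = -24, not -23 — violated.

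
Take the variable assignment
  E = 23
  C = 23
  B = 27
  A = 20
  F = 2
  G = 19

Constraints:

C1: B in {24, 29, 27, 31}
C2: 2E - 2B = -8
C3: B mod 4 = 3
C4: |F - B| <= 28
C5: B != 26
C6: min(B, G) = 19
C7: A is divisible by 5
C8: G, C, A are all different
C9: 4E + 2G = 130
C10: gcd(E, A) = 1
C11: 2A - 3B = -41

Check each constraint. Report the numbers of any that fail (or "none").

C1: B = 27 is in {24, 29, 27, 31}  ✓
C2: 2E - 2B = 2(23) - 2(27) = -8  ✓
C3: 27 mod 4 = 3  ✓
C4: |2 - 27| = 25; 25 ≤ 28  ✓
C5: B = 27, and 27 ≠ 26  ✓
C6: min(27, 19) = 19  ✓
C7: 20 / 5 = 4, so 5 divides 20  ✓
C8: values 19, 23, 20 are pairwise distinct  ✓
C9: 4E + 2G = 4(23) + 2(19) = 130  ✓
C10: gcd(23, 20) = 1  ✓
C11: 2A - 3B = 2(20) - 3(27) = -41  ✓

No violations.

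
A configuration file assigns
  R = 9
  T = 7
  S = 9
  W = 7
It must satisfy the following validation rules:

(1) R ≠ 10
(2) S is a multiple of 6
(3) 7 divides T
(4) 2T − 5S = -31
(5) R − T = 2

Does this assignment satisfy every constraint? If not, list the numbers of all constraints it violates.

(1) R = 9, and 9 ≠ 10  yes
(2) 9 = 6×1 + 3, so 6 does not divide 9  no
(3) 7 / 7 = 1, so 7 divides 7  yes
(4) 2T − 5S = 2(7) − 5(9) = -31  yes
(5) R − T = 9 − 7 = 2  yes

The assignment fails constraint 2.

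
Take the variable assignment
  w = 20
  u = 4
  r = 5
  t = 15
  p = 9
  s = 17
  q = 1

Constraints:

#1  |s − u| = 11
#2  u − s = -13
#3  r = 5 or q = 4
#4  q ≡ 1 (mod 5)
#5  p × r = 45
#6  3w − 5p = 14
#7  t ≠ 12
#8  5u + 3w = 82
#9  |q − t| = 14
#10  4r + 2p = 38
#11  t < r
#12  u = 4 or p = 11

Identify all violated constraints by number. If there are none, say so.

Constraints 1, 6, 8, 11 do not hold.

#1 |17 − 4| = 13, not 11  ✗
#2 u − s = 4 − 17 = -13  ✓
#3 r = 5 = 5 (first disjunct)  ✓
#4 1 mod 5 = 1  ✓
#5 p × r = 9 × 5 = 45  ✓
#6 3w − 5p = 3(20) − 5(9) = 15, not 14  ✗
#7 t = 15, and 15 ≠ 12  ✓
#8 5u + 3w = 5(4) + 3(20) = 80, not 82  ✗
#9 |1 − 15| = 14  ✓
#10 4r + 2p = 4(5) + 2(9) = 38  ✓
#11 t = 15, r = 5; 15 ≥ 5 (want <)  ✗
#12 u = 4 = 4 (first disjunct)  ✓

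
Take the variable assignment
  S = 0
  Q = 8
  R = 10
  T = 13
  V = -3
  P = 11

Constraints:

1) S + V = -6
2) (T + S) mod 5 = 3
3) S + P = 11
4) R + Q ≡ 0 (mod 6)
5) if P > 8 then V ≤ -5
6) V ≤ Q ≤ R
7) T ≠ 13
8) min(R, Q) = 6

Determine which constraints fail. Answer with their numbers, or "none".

1) S + V = 0 + (-3) = -3, not -6 — fails.
2) T + S = 13; 13 mod 5 = 3 — holds.
3) S + P = 0 + 11 = 11 — holds.
4) R + Q = 18; 18 mod 6 = 0 — holds.
5) P = 11 > 8, so we need V ≤ -5; but V = -3 > -5 — fails.
6) values -3 ≤ 8 ≤ 10 — holds.
7) T = 13, but 13 is required to differ — fails.
8) min(10, 8) = 8, not 6 — fails.

Constraints 1, 5, 7, 8 are violated.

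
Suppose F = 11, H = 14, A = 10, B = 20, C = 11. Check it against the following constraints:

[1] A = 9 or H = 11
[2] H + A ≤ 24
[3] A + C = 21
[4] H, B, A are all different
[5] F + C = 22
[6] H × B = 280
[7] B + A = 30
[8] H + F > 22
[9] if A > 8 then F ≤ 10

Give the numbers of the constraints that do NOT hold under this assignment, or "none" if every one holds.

Constraints 1 and 9 are violated.

[1] A = 10 ≠ 9 and H = 14 ≠ 11; both disjuncts false — does not hold.
[2] H + A = 14 + 10 = 24; 24 ≤ 24 — holds.
[3] A + C = 10 + 11 = 21 — holds.
[4] values 14, 20, 10 are pairwise distinct — holds.
[5] F + C = 11 + 11 = 22 — holds.
[6] H × B = 14 × 20 = 280 — holds.
[7] B + A = 20 + 10 = 30 — holds.
[8] H + F = 14 + 11 = 25; 25 > 22 — holds.
[9] A = 10 > 8, so we need F ≤ 10; but F = 11 > 10 — does not hold.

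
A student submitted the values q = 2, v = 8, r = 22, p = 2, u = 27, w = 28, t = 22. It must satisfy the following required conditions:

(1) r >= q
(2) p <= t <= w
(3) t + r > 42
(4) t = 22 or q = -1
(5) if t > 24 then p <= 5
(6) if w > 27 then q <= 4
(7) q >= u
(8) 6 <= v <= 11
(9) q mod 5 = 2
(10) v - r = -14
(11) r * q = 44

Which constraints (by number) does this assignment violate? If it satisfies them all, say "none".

(1) r = 22, q = 2; 22 ≥ 2 — OK.
(2) values 2 <= 22 <= 28 — OK.
(3) t + r = 22 + 22 = 44; 44 > 42 — OK.
(4) t = 22 = 22 (first disjunct) — OK.
(5) t = 22, not > 24; antecedent false, conditional vacuously true — OK.
(6) w = 28 > 27, so we need q ≤ 4; q = 2 ≤ 4 — OK.
(7) q = 2, u = 27; 2 < 27 (want ≥) — violated.
(8) v = 8 lies in [6, 11] — OK.
(9) 2 mod 5 = 2 — OK.
(10) v - r = 8 - 22 = -14 — OK.
(11) r * q = 22 * 2 = 44 — OK.

No — constraint 7 is not satisfied.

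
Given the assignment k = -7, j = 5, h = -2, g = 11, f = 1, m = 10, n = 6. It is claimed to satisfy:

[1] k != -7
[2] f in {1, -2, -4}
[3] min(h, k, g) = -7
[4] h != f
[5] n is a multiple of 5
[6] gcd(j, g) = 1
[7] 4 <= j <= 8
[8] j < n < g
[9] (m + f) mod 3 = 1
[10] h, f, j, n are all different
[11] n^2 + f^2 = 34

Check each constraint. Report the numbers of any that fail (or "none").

[1] k = -7, but -7 is required to differ — does not hold.
[2] f = 1 is in {1, -2, -4} — holds.
[3] min(-2, -7, 11) = -7 — holds.
[4] h = -2, f = 1; distinct — holds.
[5] 6 = 5*1 + 1, so 5 does not divide 6 — does not hold.
[6] gcd(5, 11) = 1 — holds.
[7] j = 5 lies in [4, 8] — holds.
[8] values 5 < 6 < 11 — holds.
[9] m + f = 11; 11 mod 3 = 2, not 1 — does not hold.
[10] values -2, 1, 5, 6 are pairwise distinct — holds.
[11] n^2 + f^2 = 6^2 + 1^2 = 36 + 1 = 37, not 34 — does not hold.

No — constraints 1, 5, 9, and 11 are not satisfied.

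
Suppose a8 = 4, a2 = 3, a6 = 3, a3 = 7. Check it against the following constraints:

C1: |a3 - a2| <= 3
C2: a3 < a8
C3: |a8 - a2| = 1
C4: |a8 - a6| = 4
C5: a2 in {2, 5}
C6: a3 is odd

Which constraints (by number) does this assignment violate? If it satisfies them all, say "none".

Violated: 1, 2, 4, 5.

C1: |7 - 3| = 4; 4 > 3, exceeds bound 3 — does not hold.
C2: a3 = 7, a8 = 4; 7 ≥ 4 (want <) — does not hold.
C3: |4 - 3| = 1 — holds.
C4: |4 - 3| = 1, not 4 — does not hold.
C5: a2 = 3 is not in {2, 5} — does not hold.
C6: a3 = 7 is odd — holds.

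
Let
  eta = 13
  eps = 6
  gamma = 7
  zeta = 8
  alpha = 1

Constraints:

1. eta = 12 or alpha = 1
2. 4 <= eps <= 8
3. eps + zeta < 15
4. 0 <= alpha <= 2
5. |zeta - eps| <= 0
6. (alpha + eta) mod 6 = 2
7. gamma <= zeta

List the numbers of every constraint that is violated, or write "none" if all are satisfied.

1. eta = 13 ≠ 12, but alpha = 1 = 1 (second disjunct) — holds.
2. eps = 6 lies in [4, 8] — holds.
3. eps + zeta = 6 + 8 = 14; 14 < 15 — holds.
4. alpha = 1 lies in [0, 2] — holds.
5. |8 - 6| = 2; 2 > 0, exceeds bound 0 — fails.
6. alpha + eta = 14; 14 mod 6 = 2 — holds.
7. gamma = 7, zeta = 8; 7 ≤ 8 — holds.

Violated: 5.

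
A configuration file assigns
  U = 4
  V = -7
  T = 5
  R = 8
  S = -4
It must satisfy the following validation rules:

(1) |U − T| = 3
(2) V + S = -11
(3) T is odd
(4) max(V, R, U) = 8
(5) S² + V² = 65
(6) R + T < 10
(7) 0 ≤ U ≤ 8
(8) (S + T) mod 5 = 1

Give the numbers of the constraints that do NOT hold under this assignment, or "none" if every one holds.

(1) |4 − 5| = 1, not 3 — does not hold.
(2) V + S = -7 + (-4) = -11 — holds.
(3) T = 5 is odd — holds.
(4) max(-7, 8, 4) = 8 — holds.
(5) S² + V² = (-4)² + (-7)² = 16 + 49 = 65 — holds.
(6) R + T = 8 + 5 = 13; 13 ≥ 10, bound 10 not met — does not hold.
(7) U = 4 lies in [0, 8] — holds.
(8) S + T = 1; 1 mod 5 = 1 — holds.

Violated: 1 and 6.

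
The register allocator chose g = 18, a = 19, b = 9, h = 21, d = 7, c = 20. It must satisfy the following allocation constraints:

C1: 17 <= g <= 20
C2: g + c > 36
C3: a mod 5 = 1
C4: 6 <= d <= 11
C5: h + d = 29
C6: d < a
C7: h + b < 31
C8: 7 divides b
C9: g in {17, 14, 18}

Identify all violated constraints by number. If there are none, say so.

Constraints 3, 5, and 8 do not hold.

C1: g = 18 lies in [17, 20] — OK.
C2: g + c = 18 + 20 = 38; 38 > 36 — OK.
C3: 19 mod 5 = 4, not 1 — violated.
C4: d = 7 lies in [6, 11] — OK.
C5: h + d = 21 + 7 = 28, not 29 — violated.
C6: d = 7, a = 19; 7 < 19 — OK.
C7: h + b = 21 + 9 = 30; 30 < 31 — OK.
C8: 9 = 7*1 + 2, so 7 does not divide 9 — violated.
C9: g = 18 is in {17, 14, 18} — OK.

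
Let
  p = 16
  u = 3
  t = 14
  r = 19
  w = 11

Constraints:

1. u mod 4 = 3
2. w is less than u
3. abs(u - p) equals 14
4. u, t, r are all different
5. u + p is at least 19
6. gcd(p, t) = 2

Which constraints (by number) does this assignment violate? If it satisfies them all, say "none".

No — constraints 2, 3 are not satisfied.

1. 3 mod 4 = 3 — satisfied.
2. w = 11, u = 3; 11 ≥ 3 (want <) — violated.
3. abs(3 - 16) = 13, not 14 — violated.
4. values 3, 14, 19 are pairwise distinct — satisfied.
5. u + p = 3 + 16 = 19; 19 ≥ 19 — satisfied.
6. gcd(16, 14) = 2 — satisfied.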